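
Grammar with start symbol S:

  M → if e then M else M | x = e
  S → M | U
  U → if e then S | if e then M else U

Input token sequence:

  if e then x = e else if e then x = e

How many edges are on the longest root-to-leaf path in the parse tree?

[S [U if e then [M x = e] else [U if e then [S [M x = e]]]]]

5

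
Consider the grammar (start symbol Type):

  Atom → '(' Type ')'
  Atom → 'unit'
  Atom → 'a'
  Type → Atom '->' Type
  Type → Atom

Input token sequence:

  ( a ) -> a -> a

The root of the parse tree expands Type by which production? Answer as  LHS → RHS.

Type → Atom '->' Type

[Type [Atom ( [Type [Atom a]] )] -> [Type [Atom a] -> [Type [Atom a]]]]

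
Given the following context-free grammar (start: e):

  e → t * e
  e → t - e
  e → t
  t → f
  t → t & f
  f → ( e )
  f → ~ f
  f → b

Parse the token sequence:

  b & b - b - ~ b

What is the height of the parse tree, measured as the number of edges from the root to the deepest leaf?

[e [t [t [f b]] & [f b]] - [e [t [f b]] - [e [t [f ~ [f b]]]]]]

6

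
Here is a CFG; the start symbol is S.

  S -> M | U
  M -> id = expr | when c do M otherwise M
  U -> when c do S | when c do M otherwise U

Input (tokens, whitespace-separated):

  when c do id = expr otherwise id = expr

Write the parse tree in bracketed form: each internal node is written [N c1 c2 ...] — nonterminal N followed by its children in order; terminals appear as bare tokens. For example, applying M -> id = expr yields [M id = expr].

S
M
when c do M otherwise M
when c do id = expr otherwise M
when c do id = expr otherwise id = expr

[S [M when c do [M id = expr] otherwise [M id = expr]]]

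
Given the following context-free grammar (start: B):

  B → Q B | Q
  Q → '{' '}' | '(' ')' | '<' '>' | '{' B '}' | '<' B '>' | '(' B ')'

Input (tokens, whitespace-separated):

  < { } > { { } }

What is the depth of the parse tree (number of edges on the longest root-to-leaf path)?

5

[B [Q < [B [Q { }]] >] [B [Q { [B [Q { }]] }]]]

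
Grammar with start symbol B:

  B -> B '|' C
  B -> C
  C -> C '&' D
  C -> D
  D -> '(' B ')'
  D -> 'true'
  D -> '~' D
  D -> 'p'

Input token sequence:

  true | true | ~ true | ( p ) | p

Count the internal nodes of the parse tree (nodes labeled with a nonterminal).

[B [B [B [B [B [C [D true]]] | [C [D true]]] | [C [D ~ [D true]]]] | [C [D ( [B [C [D p]]] )]]] | [C [D p]]]

19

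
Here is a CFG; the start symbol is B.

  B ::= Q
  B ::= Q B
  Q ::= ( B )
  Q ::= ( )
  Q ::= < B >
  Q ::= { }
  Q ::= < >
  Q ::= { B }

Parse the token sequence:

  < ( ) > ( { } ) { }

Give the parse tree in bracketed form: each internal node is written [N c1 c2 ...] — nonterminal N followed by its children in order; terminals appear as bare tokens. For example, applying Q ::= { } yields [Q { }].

B
Q B
< B > B
< Q > B
< ( ) > B
< ( ) > Q B
< ( ) > ( B ) B
< ( ) > ( Q ) B
< ( ) > ( { } ) B
< ( ) > ( { } ) Q
< ( ) > ( { } ) { }

[B [Q < [B [Q ( )]] >] [B [Q ( [B [Q { }]] )] [B [Q { }]]]]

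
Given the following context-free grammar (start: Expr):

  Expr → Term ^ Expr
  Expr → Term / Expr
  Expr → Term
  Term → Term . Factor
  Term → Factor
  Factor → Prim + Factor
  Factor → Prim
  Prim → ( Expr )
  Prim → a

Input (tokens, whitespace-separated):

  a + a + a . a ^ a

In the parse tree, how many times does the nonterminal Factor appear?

5

[Expr [Term [Term [Factor [Prim a] + [Factor [Prim a] + [Factor [Prim a]]]]] . [Factor [Prim a]]] ^ [Expr [Term [Factor [Prim a]]]]]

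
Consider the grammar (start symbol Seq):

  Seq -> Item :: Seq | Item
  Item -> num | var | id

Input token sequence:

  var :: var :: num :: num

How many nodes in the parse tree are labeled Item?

4

[Seq [Item var] :: [Seq [Item var] :: [Seq [Item num] :: [Seq [Item num]]]]]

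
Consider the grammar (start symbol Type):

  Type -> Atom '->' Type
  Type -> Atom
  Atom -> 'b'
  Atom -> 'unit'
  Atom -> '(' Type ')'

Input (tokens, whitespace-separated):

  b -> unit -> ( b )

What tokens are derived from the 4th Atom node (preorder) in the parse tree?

b

[Type [Atom b] -> [Type [Atom unit] -> [Type [Atom ( [Type [Atom b]] )]]]]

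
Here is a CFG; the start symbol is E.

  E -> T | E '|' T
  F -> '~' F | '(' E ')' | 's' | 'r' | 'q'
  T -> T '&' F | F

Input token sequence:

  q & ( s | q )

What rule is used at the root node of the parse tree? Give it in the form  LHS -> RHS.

[E [T [T [F q]] & [F ( [E [E [T [F s]]] | [T [F q]]] )]]]

E -> T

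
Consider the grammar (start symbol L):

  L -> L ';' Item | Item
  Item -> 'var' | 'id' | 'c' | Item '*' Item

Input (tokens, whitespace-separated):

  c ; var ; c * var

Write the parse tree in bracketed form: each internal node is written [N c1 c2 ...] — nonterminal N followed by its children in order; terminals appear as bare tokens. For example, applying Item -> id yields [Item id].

[L [L [L [Item c]] ; [Item var]] ; [Item [Item c] * [Item var]]]

L
L ; Item
L ; Item ; Item
Item ; Item ; Item
c ; Item ; Item
c ; var ; Item
c ; var ; Item * Item
c ; var ; c * Item
c ; var ; c * var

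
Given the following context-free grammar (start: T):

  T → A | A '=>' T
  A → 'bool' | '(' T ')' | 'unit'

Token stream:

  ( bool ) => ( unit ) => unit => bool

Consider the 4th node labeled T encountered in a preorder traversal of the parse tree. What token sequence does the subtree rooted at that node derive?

[T [A ( [T [A bool]] )] => [T [A ( [T [A unit]] )] => [T [A unit] => [T [A bool]]]]]

unit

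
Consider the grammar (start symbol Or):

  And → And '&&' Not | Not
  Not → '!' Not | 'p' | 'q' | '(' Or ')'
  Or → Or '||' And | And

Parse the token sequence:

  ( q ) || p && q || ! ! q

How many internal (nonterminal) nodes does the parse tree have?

[Or [Or [Or [And [Not ( [Or [And [Not q]]] )]]] || [And [And [Not p]] && [Not q]]] || [And [Not ! [Not ! [Not q]]]]]

16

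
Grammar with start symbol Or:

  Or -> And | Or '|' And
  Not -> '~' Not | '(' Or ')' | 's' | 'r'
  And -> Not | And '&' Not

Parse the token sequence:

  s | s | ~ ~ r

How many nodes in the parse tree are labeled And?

[Or [Or [Or [And [Not s]]] | [And [Not s]]] | [And [Not ~ [Not ~ [Not r]]]]]

3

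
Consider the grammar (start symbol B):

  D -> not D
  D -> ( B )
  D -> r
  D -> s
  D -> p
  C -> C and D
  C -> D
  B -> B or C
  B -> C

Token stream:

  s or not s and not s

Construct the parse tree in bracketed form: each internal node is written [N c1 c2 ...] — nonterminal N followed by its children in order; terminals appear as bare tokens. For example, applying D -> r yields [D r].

B
B or C
C or C
D or C
s or C
s or C and D
s or D and D
s or not D and D
s or not s and D
s or not s and not D
s or not s and not s

[B [B [C [D s]]] or [C [C [D not [D s]]] and [D not [D s]]]]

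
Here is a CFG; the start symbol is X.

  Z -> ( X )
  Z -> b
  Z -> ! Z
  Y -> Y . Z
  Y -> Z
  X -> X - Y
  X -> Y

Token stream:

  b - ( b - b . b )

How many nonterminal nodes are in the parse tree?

[X [X [Y [Z b]]] - [Y [Z ( [X [X [Y [Z b]]] - [Y [Y [Z b]] . [Z b]]] )]]]

14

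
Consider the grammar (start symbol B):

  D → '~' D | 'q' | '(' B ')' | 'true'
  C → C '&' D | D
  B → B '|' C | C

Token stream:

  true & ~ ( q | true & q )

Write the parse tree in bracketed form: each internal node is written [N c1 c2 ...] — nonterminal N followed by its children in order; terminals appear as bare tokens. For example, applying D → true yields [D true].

B
C
C & D
D & D
true & D
true & ~ D
true & ~ ( B )
true & ~ ( B | C )
true & ~ ( C | C )
true & ~ ( D | C )
true & ~ ( q | C )
true & ~ ( q | C & D )
true & ~ ( q | D & D )
true & ~ ( q | true & D )
true & ~ ( q | true & q )

[B [C [C [D true]] & [D ~ [D ( [B [B [C [D q]]] | [C [C [D true]] & [D q]]] )]]]]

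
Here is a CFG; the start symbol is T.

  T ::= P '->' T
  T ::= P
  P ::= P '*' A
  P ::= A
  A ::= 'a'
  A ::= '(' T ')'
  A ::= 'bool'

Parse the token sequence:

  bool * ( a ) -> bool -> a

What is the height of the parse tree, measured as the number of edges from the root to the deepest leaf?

[T [P [P [A bool]] * [A ( [T [P [A a]]] )]] -> [T [P [A bool]] -> [T [P [A a]]]]]

6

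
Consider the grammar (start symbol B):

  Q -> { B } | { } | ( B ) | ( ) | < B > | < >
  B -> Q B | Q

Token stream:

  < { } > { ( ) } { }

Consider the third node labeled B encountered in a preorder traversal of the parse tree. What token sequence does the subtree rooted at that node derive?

[B [Q < [B [Q { }]] >] [B [Q { [B [Q ( )]] }] [B [Q { }]]]]

{ ( ) } { }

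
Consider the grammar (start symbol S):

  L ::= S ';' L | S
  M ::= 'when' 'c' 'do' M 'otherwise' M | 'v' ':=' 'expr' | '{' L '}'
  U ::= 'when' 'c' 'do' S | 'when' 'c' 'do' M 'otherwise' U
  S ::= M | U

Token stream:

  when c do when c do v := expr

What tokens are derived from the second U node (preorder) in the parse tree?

when c do v := expr

[S [U when c do [S [U when c do [S [M v := expr]]]]]]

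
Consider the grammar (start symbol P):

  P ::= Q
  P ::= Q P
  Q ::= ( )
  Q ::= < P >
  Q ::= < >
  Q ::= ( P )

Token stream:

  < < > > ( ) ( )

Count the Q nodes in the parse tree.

4

[P [Q < [P [Q < >]] >] [P [Q ( )] [P [Q ( )]]]]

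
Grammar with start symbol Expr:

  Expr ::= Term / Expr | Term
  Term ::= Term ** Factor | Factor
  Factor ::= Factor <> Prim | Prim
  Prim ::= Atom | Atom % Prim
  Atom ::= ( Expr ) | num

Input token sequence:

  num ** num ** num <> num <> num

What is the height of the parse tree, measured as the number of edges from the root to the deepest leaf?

7

[Expr [Term [Term [Term [Factor [Prim [Atom num]]]] ** [Factor [Prim [Atom num]]]] ** [Factor [Factor [Factor [Prim [Atom num]]] <> [Prim [Atom num]]] <> [Prim [Atom num]]]]]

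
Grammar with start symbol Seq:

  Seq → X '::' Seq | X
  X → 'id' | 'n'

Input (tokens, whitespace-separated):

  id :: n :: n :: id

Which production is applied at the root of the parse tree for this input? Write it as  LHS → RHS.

Seq → X '::' Seq

[Seq [X id] :: [Seq [X n] :: [Seq [X n] :: [Seq [X id]]]]]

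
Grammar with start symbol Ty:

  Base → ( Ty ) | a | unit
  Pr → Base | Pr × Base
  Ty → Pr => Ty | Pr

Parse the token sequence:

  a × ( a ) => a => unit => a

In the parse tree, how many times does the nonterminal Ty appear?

[Ty [Pr [Pr [Base a]] × [Base ( [Ty [Pr [Base a]]] )]] => [Ty [Pr [Base a]] => [Ty [Pr [Base unit]] => [Ty [Pr [Base a]]]]]]

5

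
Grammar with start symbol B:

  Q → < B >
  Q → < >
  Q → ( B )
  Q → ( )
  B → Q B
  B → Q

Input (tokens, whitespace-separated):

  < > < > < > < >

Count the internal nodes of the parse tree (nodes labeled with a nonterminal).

8

[B [Q < >] [B [Q < >] [B [Q < >] [B [Q < >]]]]]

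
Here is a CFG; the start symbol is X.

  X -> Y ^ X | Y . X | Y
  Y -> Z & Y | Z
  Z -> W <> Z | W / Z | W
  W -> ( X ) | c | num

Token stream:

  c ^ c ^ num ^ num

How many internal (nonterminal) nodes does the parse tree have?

[X [Y [Z [W c]]] ^ [X [Y [Z [W c]]] ^ [X [Y [Z [W num]]] ^ [X [Y [Z [W num]]]]]]]

16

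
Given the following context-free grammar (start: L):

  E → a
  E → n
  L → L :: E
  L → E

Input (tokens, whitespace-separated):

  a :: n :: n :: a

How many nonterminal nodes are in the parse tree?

[L [L [L [L [E a]] :: [E n]] :: [E n]] :: [E a]]

8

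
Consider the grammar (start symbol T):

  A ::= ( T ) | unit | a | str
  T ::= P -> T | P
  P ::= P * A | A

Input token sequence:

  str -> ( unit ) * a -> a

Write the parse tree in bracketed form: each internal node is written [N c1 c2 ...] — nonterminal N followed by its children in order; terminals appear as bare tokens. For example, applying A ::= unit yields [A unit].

[T [P [A str]] -> [T [P [P [A ( [T [P [A unit]]] )]] * [A a]] -> [T [P [A a]]]]]

T
P -> T
A -> T
str -> T
str -> P -> T
str -> P * A -> T
str -> A * A -> T
str -> ( T ) * A -> T
str -> ( P ) * A -> T
str -> ( A ) * A -> T
str -> ( unit ) * A -> T
str -> ( unit ) * a -> T
str -> ( unit ) * a -> P
str -> ( unit ) * a -> A
str -> ( unit ) * a -> a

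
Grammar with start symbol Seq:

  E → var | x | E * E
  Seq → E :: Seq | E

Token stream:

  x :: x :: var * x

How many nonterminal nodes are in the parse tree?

[Seq [E x] :: [Seq [E x] :: [Seq [E [E var] * [E x]]]]]

8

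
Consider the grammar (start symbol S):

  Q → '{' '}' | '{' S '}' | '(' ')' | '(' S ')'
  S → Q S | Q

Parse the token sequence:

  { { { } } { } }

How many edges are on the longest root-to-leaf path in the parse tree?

[S [Q { [S [Q { [S [Q { }]] }] [S [Q { }]]] }]]

6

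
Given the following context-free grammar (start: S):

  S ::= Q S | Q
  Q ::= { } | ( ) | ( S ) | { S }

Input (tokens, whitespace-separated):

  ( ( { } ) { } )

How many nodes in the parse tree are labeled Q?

[S [Q ( [S [Q ( [S [Q { }]] )] [S [Q { }]]] )]]

4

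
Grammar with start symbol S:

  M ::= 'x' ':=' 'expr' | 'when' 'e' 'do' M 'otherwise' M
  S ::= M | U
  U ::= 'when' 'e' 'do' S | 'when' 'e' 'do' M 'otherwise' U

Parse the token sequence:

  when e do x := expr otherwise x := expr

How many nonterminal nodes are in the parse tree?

[S [M when e do [M x := expr] otherwise [M x := expr]]]

4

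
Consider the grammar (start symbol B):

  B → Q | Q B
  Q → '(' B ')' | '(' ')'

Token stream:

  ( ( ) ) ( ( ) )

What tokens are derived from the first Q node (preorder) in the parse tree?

( ( ) )

[B [Q ( [B [Q ( )]] )] [B [Q ( [B [Q ( )]] )]]]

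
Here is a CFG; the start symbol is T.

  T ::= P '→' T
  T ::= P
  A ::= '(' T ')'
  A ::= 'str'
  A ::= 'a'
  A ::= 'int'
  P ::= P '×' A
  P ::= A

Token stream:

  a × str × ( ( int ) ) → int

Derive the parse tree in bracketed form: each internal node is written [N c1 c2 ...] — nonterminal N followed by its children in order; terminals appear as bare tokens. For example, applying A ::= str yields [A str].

T
P → T
P × A → T
P × A × A → T
A × A × A → T
a × A × A → T
a × str × A → T
a × str × ( T ) → T
a × str × ( P ) → T
a × str × ( A ) → T
a × str × ( ( T ) ) → T
a × str × ( ( P ) ) → T
a × str × ( ( A ) ) → T
a × str × ( ( int ) ) → T
a × str × ( ( int ) ) → P
a × str × ( ( int ) ) → A
a × str × ( ( int ) ) → int

[T [P [P [P [A a]] × [A str]] × [A ( [T [P [A ( [T [P [A int]]] )]]] )]] → [T [P [A int]]]]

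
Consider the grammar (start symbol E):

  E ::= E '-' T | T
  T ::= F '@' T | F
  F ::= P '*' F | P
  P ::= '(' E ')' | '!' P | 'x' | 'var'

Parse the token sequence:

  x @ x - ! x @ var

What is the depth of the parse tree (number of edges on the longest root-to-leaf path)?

6

[E [E [T [F [P x]] @ [T [F [P x]]]]] - [T [F [P ! [P x]]] @ [T [F [P var]]]]]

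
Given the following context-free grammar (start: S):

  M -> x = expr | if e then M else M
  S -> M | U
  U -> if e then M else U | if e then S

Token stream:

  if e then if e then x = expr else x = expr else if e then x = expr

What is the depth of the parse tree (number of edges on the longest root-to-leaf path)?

[S [U if e then [M if e then [M x = expr] else [M x = expr]] else [U if e then [S [M x = expr]]]]]

5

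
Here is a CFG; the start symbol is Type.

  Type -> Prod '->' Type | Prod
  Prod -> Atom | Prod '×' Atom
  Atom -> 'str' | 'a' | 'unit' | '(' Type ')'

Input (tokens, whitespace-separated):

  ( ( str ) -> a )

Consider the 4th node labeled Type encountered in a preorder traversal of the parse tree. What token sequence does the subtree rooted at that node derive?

a

[Type [Prod [Atom ( [Type [Prod [Atom ( [Type [Prod [Atom str]]] )]] -> [Type [Prod [Atom a]]]] )]]]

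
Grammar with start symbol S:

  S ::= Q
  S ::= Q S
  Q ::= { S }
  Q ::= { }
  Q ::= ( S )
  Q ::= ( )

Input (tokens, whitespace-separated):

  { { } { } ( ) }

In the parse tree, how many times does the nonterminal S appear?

4

[S [Q { [S [Q { }] [S [Q { }] [S [Q ( )]]]] }]]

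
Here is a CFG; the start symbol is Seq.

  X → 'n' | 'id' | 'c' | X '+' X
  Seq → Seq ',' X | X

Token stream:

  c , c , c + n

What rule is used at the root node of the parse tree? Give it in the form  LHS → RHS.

Seq → Seq ',' X

[Seq [Seq [Seq [X c]] , [X c]] , [X [X c] + [X n]]]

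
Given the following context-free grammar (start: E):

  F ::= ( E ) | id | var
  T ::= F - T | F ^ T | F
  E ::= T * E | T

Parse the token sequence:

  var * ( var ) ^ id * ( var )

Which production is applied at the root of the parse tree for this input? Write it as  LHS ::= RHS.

E ::= T * E

[E [T [F var]] * [E [T [F ( [E [T [F var]]] )] ^ [T [F id]]] * [E [T [F ( [E [T [F var]]] )]]]]]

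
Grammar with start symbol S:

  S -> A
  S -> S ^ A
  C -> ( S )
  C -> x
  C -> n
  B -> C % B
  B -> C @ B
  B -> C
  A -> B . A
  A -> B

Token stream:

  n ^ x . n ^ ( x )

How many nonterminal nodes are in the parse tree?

19

[S [S [S [A [B [C n]]]] ^ [A [B [C x]] . [A [B [C n]]]]] ^ [A [B [C ( [S [A [B [C x]]]] )]]]]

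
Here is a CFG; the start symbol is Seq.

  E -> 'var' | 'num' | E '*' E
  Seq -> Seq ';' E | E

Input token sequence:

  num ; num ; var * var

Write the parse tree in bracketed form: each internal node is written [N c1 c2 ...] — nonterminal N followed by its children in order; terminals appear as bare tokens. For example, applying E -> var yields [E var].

Seq
Seq ; E
Seq ; E ; E
E ; E ; E
num ; E ; E
num ; num ; E
num ; num ; E * E
num ; num ; var * E
num ; num ; var * var

[Seq [Seq [Seq [E num]] ; [E num]] ; [E [E var] * [E var]]]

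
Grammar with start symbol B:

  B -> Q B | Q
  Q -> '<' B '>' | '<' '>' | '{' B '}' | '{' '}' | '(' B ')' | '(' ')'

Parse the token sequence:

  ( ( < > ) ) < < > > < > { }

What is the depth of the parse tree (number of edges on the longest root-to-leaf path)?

[B [Q ( [B [Q ( [B [Q < >]] )]] )] [B [Q < [B [Q < >]] >] [B [Q < >] [B [Q { }]]]]]

6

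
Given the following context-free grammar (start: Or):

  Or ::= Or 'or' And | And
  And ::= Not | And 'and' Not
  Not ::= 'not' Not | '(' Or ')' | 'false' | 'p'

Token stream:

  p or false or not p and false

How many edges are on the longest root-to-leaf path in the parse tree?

[Or [Or [Or [And [Not p]]] or [And [Not false]]] or [And [And [Not not [Not p]]] and [Not false]]]

5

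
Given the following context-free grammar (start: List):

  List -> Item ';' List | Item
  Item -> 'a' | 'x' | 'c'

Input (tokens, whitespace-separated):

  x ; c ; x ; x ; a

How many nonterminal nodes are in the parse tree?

[List [Item x] ; [List [Item c] ; [List [Item x] ; [List [Item x] ; [List [Item a]]]]]]

10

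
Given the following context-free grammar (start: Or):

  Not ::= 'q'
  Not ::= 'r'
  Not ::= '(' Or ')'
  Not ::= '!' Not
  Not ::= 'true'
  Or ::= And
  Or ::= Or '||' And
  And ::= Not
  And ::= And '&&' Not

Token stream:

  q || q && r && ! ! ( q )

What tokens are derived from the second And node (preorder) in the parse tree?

q && r && ! ! ( q )

[Or [Or [And [Not q]]] || [And [And [And [Not q]] && [Not r]] && [Not ! [Not ! [Not ( [Or [And [Not q]]] )]]]]]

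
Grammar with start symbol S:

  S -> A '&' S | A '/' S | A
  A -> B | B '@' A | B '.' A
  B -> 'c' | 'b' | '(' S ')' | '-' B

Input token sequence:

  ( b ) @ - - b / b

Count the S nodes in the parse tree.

3

[S [A [B ( [S [A [B b]]] )] @ [A [B - [B - [B b]]]]] / [S [A [B b]]]]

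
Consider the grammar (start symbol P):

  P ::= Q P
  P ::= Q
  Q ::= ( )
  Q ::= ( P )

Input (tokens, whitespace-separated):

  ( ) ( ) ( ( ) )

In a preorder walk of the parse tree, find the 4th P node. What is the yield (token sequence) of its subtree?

[P [Q ( )] [P [Q ( )] [P [Q ( [P [Q ( )]] )]]]]

( )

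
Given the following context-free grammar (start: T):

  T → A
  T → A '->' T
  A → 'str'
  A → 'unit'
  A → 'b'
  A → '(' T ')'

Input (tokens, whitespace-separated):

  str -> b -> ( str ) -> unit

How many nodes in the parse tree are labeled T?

[T [A str] -> [T [A b] -> [T [A ( [T [A str]] )] -> [T [A unit]]]]]

5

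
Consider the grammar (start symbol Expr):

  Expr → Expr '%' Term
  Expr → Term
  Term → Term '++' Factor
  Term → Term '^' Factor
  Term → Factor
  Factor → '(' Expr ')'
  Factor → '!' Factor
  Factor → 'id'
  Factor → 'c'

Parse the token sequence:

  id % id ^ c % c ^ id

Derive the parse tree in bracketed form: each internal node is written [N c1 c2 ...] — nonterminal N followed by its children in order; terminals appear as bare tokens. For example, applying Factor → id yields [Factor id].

Expr
Expr % Term
Expr % Term % Term
Term % Term % Term
Factor % Term % Term
id % Term % Term
id % Term ^ Factor % Term
id % Factor ^ Factor % Term
id % id ^ Factor % Term
id % id ^ c % Term
id % id ^ c % Term ^ Factor
id % id ^ c % Factor ^ Factor
id % id ^ c % c ^ Factor
id % id ^ c % c ^ id

[Expr [Expr [Expr [Term [Factor id]]] % [Term [Term [Factor id]] ^ [Factor c]]] % [Term [Term [Factor c]] ^ [Factor id]]]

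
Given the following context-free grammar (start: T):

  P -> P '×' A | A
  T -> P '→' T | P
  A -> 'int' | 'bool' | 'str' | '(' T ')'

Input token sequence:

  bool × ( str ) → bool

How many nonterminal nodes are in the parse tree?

[T [P [P [A bool]] × [A ( [T [P [A str]]] )]] → [T [P [A bool]]]]

11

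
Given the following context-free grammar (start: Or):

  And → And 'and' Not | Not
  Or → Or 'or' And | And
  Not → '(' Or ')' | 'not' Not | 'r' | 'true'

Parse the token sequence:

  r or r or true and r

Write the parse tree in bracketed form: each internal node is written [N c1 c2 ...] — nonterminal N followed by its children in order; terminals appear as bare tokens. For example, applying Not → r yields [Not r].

Or
Or or And
Or or And or And
And or And or And
Not or And or And
r or And or And
r or Not or And
r or r or And
r or r or And and Not
r or r or Not and Not
r or r or true and Not
r or r or true and r

[Or [Or [Or [And [Not r]]] or [And [Not r]]] or [And [And [Not true]] and [Not r]]]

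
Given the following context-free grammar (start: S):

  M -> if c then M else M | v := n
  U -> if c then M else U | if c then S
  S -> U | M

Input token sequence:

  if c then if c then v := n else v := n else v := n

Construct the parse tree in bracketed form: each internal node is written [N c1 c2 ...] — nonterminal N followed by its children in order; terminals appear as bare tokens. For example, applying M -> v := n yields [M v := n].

[S [M if c then [M if c then [M v := n] else [M v := n]] else [M v := n]]]

S
M
if c then M else M
if c then if c then M else M else M
if c then if c then v := n else M else M
if c then if c then v := n else v := n else M
if c then if c then v := n else v := n else v := n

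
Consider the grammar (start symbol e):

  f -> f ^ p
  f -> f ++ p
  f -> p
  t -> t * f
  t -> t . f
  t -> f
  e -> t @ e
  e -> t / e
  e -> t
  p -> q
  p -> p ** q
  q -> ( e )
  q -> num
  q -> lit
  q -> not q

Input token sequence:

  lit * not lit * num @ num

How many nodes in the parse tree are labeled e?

2

[e [t [t [t [f [p [q lit]]]] * [f [p [q not [q lit]]]]] * [f [p [q num]]]] @ [e [t [f [p [q num]]]]]]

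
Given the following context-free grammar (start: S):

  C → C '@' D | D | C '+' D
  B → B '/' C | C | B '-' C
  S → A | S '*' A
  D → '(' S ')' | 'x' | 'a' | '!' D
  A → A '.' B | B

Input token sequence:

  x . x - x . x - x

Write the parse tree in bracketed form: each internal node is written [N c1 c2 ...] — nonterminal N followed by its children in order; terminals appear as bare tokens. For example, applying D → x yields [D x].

[S [A [A [A [B [C [D x]]]] . [B [B [C [D x]]] - [C [D x]]]] . [B [B [C [D x]]] - [C [D x]]]]]

S
A
A . B
A . B . B
B . B . B
C . B . B
D . B . B
x . B . B
x . B - C . B
x . C - C . B
x . D - C . B
x . x - C . B
x . x - D . B
x . x - x . B
x . x - x . B - C
x . x - x . C - C
x . x - x . D - C
x . x - x . x - C
x . x - x . x - D
x . x - x . x - x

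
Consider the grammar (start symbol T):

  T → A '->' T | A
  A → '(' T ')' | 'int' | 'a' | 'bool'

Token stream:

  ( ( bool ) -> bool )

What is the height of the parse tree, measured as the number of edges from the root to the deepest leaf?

6

[T [A ( [T [A ( [T [A bool]] )] -> [T [A bool]]] )]]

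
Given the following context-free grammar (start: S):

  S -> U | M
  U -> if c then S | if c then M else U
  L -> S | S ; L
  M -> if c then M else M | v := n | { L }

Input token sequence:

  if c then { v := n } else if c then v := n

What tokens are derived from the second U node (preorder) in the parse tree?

[S [U if c then [M { [L [S [M v := n]]] }] else [U if c then [S [M v := n]]]]]

if c then v := n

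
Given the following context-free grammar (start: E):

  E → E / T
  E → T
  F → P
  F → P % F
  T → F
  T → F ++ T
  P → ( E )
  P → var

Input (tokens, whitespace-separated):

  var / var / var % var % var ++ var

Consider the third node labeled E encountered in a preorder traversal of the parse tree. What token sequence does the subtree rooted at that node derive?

var

[E [E [E [T [F [P var]]]] / [T [F [P var]]]] / [T [F [P var] % [F [P var] % [F [P var]]]] ++ [T [F [P var]]]]]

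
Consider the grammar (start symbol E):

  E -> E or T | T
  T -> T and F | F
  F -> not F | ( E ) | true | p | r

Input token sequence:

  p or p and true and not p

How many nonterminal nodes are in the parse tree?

11

[E [E [T [F p]]] or [T [T [T [F p]] and [F true]] and [F not [F p]]]]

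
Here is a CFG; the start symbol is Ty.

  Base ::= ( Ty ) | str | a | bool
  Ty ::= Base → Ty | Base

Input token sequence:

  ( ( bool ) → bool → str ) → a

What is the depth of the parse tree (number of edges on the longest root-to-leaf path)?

6

[Ty [Base ( [Ty [Base ( [Ty [Base bool]] )] → [Ty [Base bool] → [Ty [Base str]]]] )] → [Ty [Base a]]]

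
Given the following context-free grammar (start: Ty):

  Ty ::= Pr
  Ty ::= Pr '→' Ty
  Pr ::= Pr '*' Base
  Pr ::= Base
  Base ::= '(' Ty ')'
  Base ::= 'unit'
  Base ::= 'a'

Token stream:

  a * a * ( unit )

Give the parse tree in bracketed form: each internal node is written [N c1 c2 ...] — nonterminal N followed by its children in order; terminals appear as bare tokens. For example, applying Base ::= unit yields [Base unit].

[Ty [Pr [Pr [Pr [Base a]] * [Base a]] * [Base ( [Ty [Pr [Base unit]]] )]]]

Ty
Pr
Pr * Base
Pr * Base * Base
Base * Base * Base
a * Base * Base
a * a * Base
a * a * ( Ty )
a * a * ( Pr )
a * a * ( Base )
a * a * ( unit )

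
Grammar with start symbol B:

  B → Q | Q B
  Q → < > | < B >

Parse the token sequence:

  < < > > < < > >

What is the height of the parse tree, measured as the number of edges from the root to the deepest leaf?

[B [Q < [B [Q < >]] >] [B [Q < [B [Q < >]] >]]]

5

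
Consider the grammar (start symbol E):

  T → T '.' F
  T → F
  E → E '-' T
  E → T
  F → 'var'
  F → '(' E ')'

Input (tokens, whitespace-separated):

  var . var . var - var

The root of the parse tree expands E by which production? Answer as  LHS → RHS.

E → E '-' T

[E [E [T [T [T [F var]] . [F var]] . [F var]]] - [T [F var]]]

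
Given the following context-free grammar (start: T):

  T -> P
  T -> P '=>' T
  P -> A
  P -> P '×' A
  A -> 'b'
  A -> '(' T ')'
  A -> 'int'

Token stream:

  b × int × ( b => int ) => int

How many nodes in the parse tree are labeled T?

[T [P [P [P [A b]] × [A int]] × [A ( [T [P [A b]] => [T [P [A int]]]] )]] => [T [P [A int]]]]

4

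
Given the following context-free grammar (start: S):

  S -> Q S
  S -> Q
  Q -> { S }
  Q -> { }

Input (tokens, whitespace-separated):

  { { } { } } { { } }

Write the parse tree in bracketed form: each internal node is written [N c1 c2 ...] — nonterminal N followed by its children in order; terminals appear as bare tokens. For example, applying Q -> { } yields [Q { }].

[S [Q { [S [Q { }] [S [Q { }]]] }] [S [Q { [S [Q { }]] }]]]

S
Q S
{ S } S
{ Q S } S
{ { } S } S
{ { } Q } S
{ { } { } } S
{ { } { } } Q
{ { } { } } { S }
{ { } { } } { Q }
{ { } { } } { { } }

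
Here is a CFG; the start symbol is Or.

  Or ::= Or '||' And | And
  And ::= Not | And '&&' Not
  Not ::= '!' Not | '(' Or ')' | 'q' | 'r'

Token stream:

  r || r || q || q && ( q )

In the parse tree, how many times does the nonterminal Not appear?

6

[Or [Or [Or [Or [And [Not r]]] || [And [Not r]]] || [And [Not q]]] || [And [And [Not q]] && [Not ( [Or [And [Not q]]] )]]]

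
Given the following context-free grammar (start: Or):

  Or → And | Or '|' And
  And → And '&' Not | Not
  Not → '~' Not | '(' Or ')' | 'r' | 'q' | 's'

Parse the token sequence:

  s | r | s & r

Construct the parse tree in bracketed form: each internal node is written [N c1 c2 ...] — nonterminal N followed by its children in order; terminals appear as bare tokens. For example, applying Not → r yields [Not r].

Or
Or | And
Or | And | And
And | And | And
Not | And | And
s | And | And
s | Not | And
s | r | And
s | r | And & Not
s | r | Not & Not
s | r | s & Not
s | r | s & r

[Or [Or [Or [And [Not s]]] | [And [Not r]]] | [And [And [Not s]] & [Not r]]]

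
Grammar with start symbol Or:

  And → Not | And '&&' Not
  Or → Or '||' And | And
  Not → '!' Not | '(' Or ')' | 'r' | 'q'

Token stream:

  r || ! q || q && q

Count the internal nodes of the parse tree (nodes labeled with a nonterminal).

12

[Or [Or [Or [And [Not r]]] || [And [Not ! [Not q]]]] || [And [And [Not q]] && [Not q]]]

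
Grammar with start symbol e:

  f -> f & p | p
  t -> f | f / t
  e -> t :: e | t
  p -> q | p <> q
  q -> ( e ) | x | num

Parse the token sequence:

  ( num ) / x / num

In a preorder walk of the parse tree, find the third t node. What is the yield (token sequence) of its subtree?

[e [t [f [p [q ( [e [t [f [p [q num]]]]] )]]] / [t [f [p [q x]]] / [t [f [p [q num]]]]]]]

x / num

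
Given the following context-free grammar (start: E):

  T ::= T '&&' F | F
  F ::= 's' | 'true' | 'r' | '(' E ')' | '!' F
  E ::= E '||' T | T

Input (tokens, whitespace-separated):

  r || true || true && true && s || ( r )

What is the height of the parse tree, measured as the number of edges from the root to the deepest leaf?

[E [E [E [E [T [F r]]] || [T [F true]]] || [T [T [T [F true]] && [F true]] && [F s]]] || [T [F ( [E [T [F r]]] )]]]

6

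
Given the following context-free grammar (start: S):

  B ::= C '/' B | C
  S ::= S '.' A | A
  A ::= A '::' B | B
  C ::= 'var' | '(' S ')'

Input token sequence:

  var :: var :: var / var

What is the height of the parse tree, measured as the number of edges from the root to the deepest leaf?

[S [A [A [A [B [C var]]] :: [B [C var]]] :: [B [C var] / [B [C var]]]]]

6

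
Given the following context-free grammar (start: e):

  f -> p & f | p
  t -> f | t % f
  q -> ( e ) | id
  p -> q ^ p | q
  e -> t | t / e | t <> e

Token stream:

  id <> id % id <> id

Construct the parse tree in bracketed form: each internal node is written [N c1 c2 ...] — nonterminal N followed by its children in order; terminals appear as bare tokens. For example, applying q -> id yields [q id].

e
t <> e
f <> e
p <> e
q <> e
id <> e
id <> t <> e
id <> t % f <> e
id <> f % f <> e
id <> p % f <> e
id <> q % f <> e
id <> id % f <> e
id <> id % p <> e
id <> id % q <> e
id <> id % id <> e
id <> id % id <> t
id <> id % id <> f
id <> id % id <> p
id <> id % id <> q
id <> id % id <> id

[e [t [f [p [q id]]]] <> [e [t [t [f [p [q id]]]] % [f [p [q id]]]] <> [e [t [f [p [q id]]]]]]]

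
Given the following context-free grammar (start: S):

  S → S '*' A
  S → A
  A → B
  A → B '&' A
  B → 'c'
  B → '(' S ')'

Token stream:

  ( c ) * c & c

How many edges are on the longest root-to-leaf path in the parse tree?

7

[S [S [A [B ( [S [A [B c]]] )]]] * [A [B c] & [A [B c]]]]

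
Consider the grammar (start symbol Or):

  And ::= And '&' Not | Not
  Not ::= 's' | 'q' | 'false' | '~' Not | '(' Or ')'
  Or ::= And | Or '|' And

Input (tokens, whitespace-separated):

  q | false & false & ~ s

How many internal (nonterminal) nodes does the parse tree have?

11

[Or [Or [And [Not q]]] | [And [And [And [Not false]] & [Not false]] & [Not ~ [Not s]]]]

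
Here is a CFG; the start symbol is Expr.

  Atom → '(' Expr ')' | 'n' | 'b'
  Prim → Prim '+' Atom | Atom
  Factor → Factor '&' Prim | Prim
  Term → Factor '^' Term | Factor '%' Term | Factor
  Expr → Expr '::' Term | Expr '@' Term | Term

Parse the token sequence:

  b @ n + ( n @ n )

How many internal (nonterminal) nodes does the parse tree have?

22

[Expr [Expr [Term [Factor [Prim [Atom b]]]]] @ [Term [Factor [Prim [Prim [Atom n]] + [Atom ( [Expr [Expr [Term [Factor [Prim [Atom n]]]]] @ [Term [Factor [Prim [Atom n]]]]] )]]]]]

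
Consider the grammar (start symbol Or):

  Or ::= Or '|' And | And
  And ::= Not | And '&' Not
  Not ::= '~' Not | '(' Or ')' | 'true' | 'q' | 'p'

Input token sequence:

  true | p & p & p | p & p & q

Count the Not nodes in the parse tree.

7

[Or [Or [Or [And [Not true]]] | [And [And [And [Not p]] & [Not p]] & [Not p]]] | [And [And [And [Not p]] & [Not p]] & [Not q]]]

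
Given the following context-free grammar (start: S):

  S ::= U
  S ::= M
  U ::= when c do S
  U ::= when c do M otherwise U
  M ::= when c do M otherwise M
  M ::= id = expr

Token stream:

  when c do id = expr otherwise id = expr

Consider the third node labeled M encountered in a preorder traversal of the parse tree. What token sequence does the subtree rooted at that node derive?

id = expr

[S [M when c do [M id = expr] otherwise [M id = expr]]]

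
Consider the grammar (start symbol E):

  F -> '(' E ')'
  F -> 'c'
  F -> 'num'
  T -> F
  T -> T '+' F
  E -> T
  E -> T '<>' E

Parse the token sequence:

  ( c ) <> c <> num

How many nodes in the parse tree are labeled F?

4

[E [T [F ( [E [T [F c]]] )]] <> [E [T [F c]] <> [E [T [F num]]]]]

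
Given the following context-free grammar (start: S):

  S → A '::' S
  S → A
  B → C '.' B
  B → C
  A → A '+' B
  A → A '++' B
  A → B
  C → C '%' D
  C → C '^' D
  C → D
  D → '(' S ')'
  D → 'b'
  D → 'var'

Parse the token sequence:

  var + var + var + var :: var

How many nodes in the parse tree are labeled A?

[S [A [A [A [A [B [C [D var]]]] + [B [C [D var]]]] + [B [C [D var]]]] + [B [C [D var]]]] :: [S [A [B [C [D var]]]]]]

5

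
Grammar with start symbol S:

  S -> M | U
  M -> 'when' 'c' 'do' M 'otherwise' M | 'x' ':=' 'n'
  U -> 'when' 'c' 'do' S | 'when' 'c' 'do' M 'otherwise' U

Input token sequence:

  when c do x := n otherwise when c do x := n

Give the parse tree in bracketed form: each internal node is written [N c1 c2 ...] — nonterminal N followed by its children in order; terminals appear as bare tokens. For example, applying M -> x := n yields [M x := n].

S
U
when c do M otherwise U
when c do x := n otherwise U
when c do x := n otherwise when c do S
when c do x := n otherwise when c do M
when c do x := n otherwise when c do x := n

[S [U when c do [M x := n] otherwise [U when c do [S [M x := n]]]]]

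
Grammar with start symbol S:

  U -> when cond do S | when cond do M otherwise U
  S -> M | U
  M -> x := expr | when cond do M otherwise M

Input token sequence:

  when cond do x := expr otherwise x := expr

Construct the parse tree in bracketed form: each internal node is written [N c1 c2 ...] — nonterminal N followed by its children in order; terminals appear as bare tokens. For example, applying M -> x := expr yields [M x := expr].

S
M
when cond do M otherwise M
when cond do x := expr otherwise M
when cond do x := expr otherwise x := expr

[S [M when cond do [M x := expr] otherwise [M x := expr]]]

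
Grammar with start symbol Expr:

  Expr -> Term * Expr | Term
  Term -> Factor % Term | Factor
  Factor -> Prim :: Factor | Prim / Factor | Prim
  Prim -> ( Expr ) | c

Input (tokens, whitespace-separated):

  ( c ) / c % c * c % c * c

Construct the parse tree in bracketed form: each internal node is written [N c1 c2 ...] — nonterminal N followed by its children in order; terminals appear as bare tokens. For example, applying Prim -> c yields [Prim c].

[Expr [Term [Factor [Prim ( [Expr [Term [Factor [Prim c]]]] )] / [Factor [Prim c]]] % [Term [Factor [Prim c]]]] * [Expr [Term [Factor [Prim c]] % [Term [Factor [Prim c]]]] * [Expr [Term [Factor [Prim c]]]]]]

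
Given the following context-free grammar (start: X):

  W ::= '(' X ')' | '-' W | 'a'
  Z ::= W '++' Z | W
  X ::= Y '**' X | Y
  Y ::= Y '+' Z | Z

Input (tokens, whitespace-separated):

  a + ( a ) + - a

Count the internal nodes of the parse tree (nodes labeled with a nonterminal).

[X [Y [Y [Y [Z [W a]]] + [Z [W ( [X [Y [Z [W a]]]] )]]] + [Z [W - [W a]]]]]

15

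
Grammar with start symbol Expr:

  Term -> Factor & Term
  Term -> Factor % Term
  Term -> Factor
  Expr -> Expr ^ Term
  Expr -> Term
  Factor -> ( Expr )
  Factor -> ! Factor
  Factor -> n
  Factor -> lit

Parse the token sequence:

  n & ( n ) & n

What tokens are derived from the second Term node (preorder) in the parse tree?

( n ) & n

[Expr [Term [Factor n] & [Term [Factor ( [Expr [Term [Factor n]]] )] & [Term [Factor n]]]]]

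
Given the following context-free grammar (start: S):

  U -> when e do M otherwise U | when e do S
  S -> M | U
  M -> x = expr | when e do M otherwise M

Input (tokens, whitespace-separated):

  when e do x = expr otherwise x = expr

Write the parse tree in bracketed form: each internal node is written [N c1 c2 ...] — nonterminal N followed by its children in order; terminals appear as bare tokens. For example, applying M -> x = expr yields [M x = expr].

S
M
when e do M otherwise M
when e do x = expr otherwise M
when e do x = expr otherwise x = expr

[S [M when e do [M x = expr] otherwise [M x = expr]]]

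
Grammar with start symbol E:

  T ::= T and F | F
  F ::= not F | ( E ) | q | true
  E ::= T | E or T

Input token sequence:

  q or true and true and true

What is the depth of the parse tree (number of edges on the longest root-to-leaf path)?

5

[E [E [T [F q]]] or [T [T [T [F true]] and [F true]] and [F true]]]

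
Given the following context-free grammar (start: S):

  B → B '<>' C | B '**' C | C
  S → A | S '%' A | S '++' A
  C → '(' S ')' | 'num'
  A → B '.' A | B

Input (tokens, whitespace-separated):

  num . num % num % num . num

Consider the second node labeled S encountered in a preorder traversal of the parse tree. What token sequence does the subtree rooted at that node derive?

[S [S [S [A [B [C num]] . [A [B [C num]]]]] % [A [B [C num]]]] % [A [B [C num]] . [A [B [C num]]]]]

num . num % num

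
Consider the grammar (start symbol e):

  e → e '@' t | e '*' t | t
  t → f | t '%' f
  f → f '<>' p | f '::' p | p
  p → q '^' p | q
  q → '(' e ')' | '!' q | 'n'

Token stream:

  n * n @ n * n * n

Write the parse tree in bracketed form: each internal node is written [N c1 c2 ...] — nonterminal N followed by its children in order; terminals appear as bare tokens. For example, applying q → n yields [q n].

[e [e [e [e [e [t [f [p [q n]]]]] * [t [f [p [q n]]]]] @ [t [f [p [q n]]]]] * [t [f [p [q n]]]]] * [t [f [p [q n]]]]]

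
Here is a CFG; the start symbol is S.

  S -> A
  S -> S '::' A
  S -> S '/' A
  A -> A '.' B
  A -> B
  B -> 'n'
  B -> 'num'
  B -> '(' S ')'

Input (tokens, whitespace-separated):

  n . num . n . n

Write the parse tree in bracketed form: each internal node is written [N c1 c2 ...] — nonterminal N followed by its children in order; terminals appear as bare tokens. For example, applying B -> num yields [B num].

S
A
A . B
A . B . B
A . B . B . B
B . B . B . B
n . B . B . B
n . num . B . B
n . num . n . B
n . num . n . n

[S [A [A [A [A [B n]] . [B num]] . [B n]] . [B n]]]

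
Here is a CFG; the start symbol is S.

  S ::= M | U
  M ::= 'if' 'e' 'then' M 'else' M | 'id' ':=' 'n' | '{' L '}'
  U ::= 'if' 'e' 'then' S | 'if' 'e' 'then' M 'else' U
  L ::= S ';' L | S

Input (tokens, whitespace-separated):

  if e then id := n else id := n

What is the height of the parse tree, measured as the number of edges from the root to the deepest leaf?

3

[S [M if e then [M id := n] else [M id := n]]]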